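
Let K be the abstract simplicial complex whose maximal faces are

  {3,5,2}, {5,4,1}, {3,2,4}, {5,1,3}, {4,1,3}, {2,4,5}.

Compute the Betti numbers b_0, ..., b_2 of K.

b_0 = 1, b_1 = 0, b_2 = 1.

We work with the vertex ordering 1 < 2 < 3 < 4 < 5. The simplices of K, each written with vertices in increasing order, are:

  0-simplices (5): [1], [2], [3], [4], [5]
  1-simplices (9): [1,3], [1,4], [1,5], [2,3], [2,4], [2,5], [3,4], [3,5], [4,5]
  2-simplices (6): [1,3,4], [1,3,5], [1,4,5], [2,3,4], [2,3,5], [2,4,5]

Hence C_0 ≅ Z^5, C_1 ≅ Z^9, C_2 ≅ Z^6.

The boundary map ∂_1: C_1 → C_0 sends each edge [p,q] (with p < q) to q − p. For instance
  ∂[2,4] = [4] − [2].
As a 5×9 matrix over Z this has rank 4, with invariant factors (1,1,1,1).

∂_2: C_2 → C_1 sends each 2-simplex [p,q,r] to [q,r] − [p,r] + [p,q]. For instance
  ∂[1,3,4] = [3,4] − [1,4] + [1,3],
  ∂[2,3,4] = [3,4] − [2,4] + [2,3].
This gives a 9×6 integer matrix of rank 5; reducing to Smith normal form yields diagonal entries (1,1,1,1,1).

From H_k ≅ ker(∂_k) / im(∂_{k+1}) we obtain:

  H_0: rank C_0 − rank ∂_1 = 5 − 4 = 1, and the invariant factors of ∂_1 are all 1, so H_0 ≅ Z.
  H_1: rank ker ∂_1 − rank ∂_2 = (9 − 4) − 5 = 0, and the invariant factors of ∂_2 are all 1, so H_1 ≅ 0.
  H_2: rank ker ∂_2 − rank ∂_3 = (6 − 5) − 0 = 1, and there is no ∂_3, so H_2 ≅ Z.

As a check, the Euler characteristic is 5 − 9 + 6 = 2, which agrees with 1 − 0 + 1 = 2.

Hence the Betti numbers are b_0 = 1, b_1 = 0, b_2 = 1.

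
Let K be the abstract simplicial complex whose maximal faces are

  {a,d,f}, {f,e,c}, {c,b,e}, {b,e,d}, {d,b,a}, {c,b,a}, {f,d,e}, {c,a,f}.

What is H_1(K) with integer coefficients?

H_1 ≅ 0.

Take the total order a < b < c < d < e < f on the vertex set. Then K (dimension 2) consists of the simplices:

  0-simplices (6): a, b, c, d, e, f
  1-simplices (12): ab, ac, ad, af, bc, bd, be, ce, cf, de, df, ef
  2-simplices (8): abc, abd, acf, adf, bce, bde, cef, def

so the chain groups are C_0 ≅ Z^6, C_1 ≅ Z^12, C_2 ≅ Z^8.

∂_1: C_1 → C_0 is given by ∂[p,q] = [q] − [p]. For instance
  ∂ad = d − a.
As a 6×12 matrix over Z this has rank 5, with invariant factors (1,1,1,1,1).

Boundary ∂_2: C_2 → C_1 maps a triangle to the signed sum of its edges. For instance
  ∂adf = df − af + ad,
  ∂cef = ef − cf + ce.
This gives a 12×8 integer matrix of rank 7; reducing to Smith normal form yields diagonal entries (1,1,1,1,1,1,1).

From H_k ≅ ker(∂_k) / im(∂_{k+1}) we obtain:

  H_1: rank ker ∂_1 − rank ∂_2 = (12 − 5) − 7 = 0, and the invariant factors of ∂_2 are all 1, so H_1 ≅ 0.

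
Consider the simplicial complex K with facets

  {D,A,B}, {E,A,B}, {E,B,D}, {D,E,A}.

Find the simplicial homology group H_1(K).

H_1 ≅ 0.

K has 4 vertices, 6 edges, 4 triangles.
rank ∂_1 = 3, rank ∂_2 = 3 ⇒ b_1 = 6 − 3 − 3 = 0; all invariant factors of ∂_2 are 1 so no torsion. So H_1 ≅ 0.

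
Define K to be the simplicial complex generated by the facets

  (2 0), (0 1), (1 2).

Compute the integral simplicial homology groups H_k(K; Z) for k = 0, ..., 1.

Take the total order 0 < 1 < 2 on the vertex set. Then K (dimension 1) consists of the simplices:

  0-simplices (3): [0], [1], [2]
  1-simplices (3): [0,1], [0,2], [1,2]

giving chain groups C_0 ≅ Z^3, C_1 ≅ Z^3.

The boundary map ∂_1: C_1 → C_0 sends each edge [p,q] (with p < q) to q − p. For instance
  ∂[0,1] = [1] − [0].
The resulting 3×3 matrix has rank 2, and its Smith normal form has invariant factors (1,1).

Computing H_k = (kernel of ∂_k) / (image of ∂_{k+1}):

  H_0: rank C_0 − rank ∂_1 = 3 − 2 = 1, and the invariant factors of ∂_1 are all 1, so H_0 ≅ Z.
  H_1: rank ker ∂_1 − rank ∂_2 = (3 − 2) − 0 = 1, and there is no ∂_2, so H_1 ≅ Z.

(K is a triangulation of the circle S^1.)

H_0 = Z,  H_1 = Z.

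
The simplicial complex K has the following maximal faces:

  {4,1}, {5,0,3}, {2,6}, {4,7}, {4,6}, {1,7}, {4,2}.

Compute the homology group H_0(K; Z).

H_0 ≅ Z^2.

Fix the vertex order 0 < 1 < 2 < 3 < 4 < 5 < 6 < 7 and write every simplex with vertices in increasing order. Then dim K = 2 and the simplices of K are:

  0-simplices (8): [0], [1], [2], [3], [4], [5], [6], [7]
  1-simplices (9): [0,3], [0,5], [1,4], [1,7], [2,4], [2,6], [3,5], [4,6], [4,7]
  2-simplices (1): [0,3,5]

Hence C_0 ≅ Z^8, C_1 ≅ Z^9, C_2 ≅ Z^1.

Boundary ∂_1: C_1 → C_0 maps an edge to its endpoints' difference, ∂[p,q] = q − p.
The 8×9 boundary matrix has rank 6 and Smith normal form diag(1,1,1,1,1,1).

Boundary ∂_2: C_2 → C_1 acts by ∂[p,q,r] = [q,r] − [p,r] + [p,q]. For instance
  ∂[0,3,5] = [3,5] − [0,5] + [0,3].
The 9×1 boundary matrix has rank 1 and Smith normal form diag(1).

Reading off H_k = ker ∂_k / im ∂_{k+1}:

  H_0: rank C_0 − rank ∂_1 = 8 − 6 = 2, and the invariant factors of ∂_1 are all 1, so H_0 = Z^2.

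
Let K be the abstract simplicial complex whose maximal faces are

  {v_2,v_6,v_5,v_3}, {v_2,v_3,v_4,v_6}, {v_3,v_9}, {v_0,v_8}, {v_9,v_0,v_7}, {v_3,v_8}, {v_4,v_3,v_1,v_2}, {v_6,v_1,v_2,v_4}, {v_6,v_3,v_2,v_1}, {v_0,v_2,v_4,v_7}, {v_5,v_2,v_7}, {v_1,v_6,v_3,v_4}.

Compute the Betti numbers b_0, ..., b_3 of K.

b_0 = 1, b_1 = 2, b_2 = 0, b_3 = 1.

K has 10 vertices, 24 edges, 19 triangles, 7 3-simplices.
rank ∂_0 = 0, rank ∂_1 = 9 ⇒ b_0 = 10 − 0 − 9 = 1; all invariant factors of ∂_1 are 1 so no torsion. So H_0 = Z.
rank ∂_1 = 9, rank ∂_2 = 13 ⇒ b_1 = 24 − 9 − 13 = 2; all invariant factors of ∂_2 are 1 so no torsion. So H_1 = Z^2.
rank ∂_2 = 13, rank ∂_3 = 6 ⇒ b_2 = 19 − 13 − 6 = 0; all invariant factors of ∂_3 are 1 so no torsion. So H_2 = 0.
rank ∂_3 = 6, rank ∂_4 = 0 ⇒ b_3 = 7 − 6 − 0 = 1. So H_3 = Z.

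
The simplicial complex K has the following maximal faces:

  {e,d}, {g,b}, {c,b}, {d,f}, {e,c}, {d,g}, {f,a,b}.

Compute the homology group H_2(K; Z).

Order the vertices as a < b < c < d < e < f < g. Listing each simplex with vertices in this order, K has dimension 2 with simplices:

  0-simplices (7): a, b, c, d, e, f, g
  1-simplices (9): ab, af, bc, bf, bg, ce, de, df, dg
  2-simplices (1): abf

Hence C_0 ≅ Z^7, C_1 ≅ Z^9, C_2 ≅ Z^1.

Boundary ∂_1: C_1 → C_0 is given by ∂[p,q] = [q] − [p]. For instance
  ∂dg = g − d.
The resulting 7×9 matrix has rank 6, and its Smith normal form has invariant factors (1,1,1,1,1,1).

Boundary ∂_2: C_2 → C_1 sends each 2-simplex [p,q,r] to [q,r] − [p,r] + [p,q]. For instance
  ∂abf = bf − af + ab.
As a 9×1 matrix over Z this has rank 1, with invariant factors (1).

Reading off H_k = ker ∂_k / im ∂_{k+1}:

  H_2: rank ker ∂_2 − rank ∂_3 = (1 − 1) − 0 = 0, and there is no ∂_3, so H_2 ≅ 0.

H_2 ≅ 0.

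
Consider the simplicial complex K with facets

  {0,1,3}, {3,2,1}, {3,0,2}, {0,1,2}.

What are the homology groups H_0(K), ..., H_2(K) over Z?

H_0 = Z,  H_1 = 0,  H_2 = Z.

K has 4 vertices, 6 edges, 4 triangles.
rank ∂_0 = 0, rank ∂_1 = 3 ⇒ b_0 = 4 − 0 − 3 = 1; all invariant factors of ∂_1 are 1 so no torsion. So H_0 = Z.
rank ∂_1 = 3, rank ∂_2 = 3 ⇒ b_1 = 6 − 3 − 3 = 0; all invariant factors of ∂_2 are 1 so no torsion. So H_1 = 0.
rank ∂_2 = 3, rank ∂_3 = 0 ⇒ b_2 = 4 − 3 − 0 = 1. So H_2 = Z.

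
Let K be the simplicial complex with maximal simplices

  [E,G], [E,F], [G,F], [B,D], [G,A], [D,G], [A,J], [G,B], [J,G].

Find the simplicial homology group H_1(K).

H_1 ≅ Z^3.

Order the vertices as A < B < D < E < F < G < J. Listing each simplex with vertices in this order, K has dimension 1 with simplices:

  0-simplices (7): A, B, D, E, F, G, J
  1-simplices (9): AG, AJ, BD, BG, DG, EF, EG, FG, GJ

Hence C_0 ≅ Z^7, C_1 ≅ Z^9.

Boundary ∂_1: C_1 → C_0 maps an edge to its endpoints' difference, ∂[p,q] = q − p. For instance
  ∂AJ = J − A.
This gives a 7×9 integer matrix of rank 6; reducing to Smith normal form yields diagonal entries (1,1,1,1,1,1).

From H_k ≅ ker(∂_k) / im(∂_{k+1}) we obtain:

  H_1: rank ker ∂_1 − rank ∂_2 = (9 − 6) − 0 = 3, and there is no ∂_2, so H_1 = Z^3.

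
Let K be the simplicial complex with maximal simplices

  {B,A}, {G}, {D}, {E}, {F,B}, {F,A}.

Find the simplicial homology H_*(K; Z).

H_0 ≅ Z^4,  H_1 ≅ Z.

K has 6 vertices, 3 edges.
rank ∂_0 = 0, rank ∂_1 = 2 ⇒ b_0 = 6 − 0 − 2 = 4; all invariant factors of ∂_1 are 1 so no torsion. So H_0 = Z^4.
rank ∂_1 = 2, rank ∂_2 = 0 ⇒ b_1 = 3 − 2 − 0 = 1. So H_1 = Z.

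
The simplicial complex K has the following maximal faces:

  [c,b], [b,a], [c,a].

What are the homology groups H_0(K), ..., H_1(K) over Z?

H_0 = Z,  H_1 = Z.

Take the total order a < b < c on the vertex set. Then K (dimension 1) consists of the simplices:

  0-simplices (3): a, b, c
  1-simplices (3): ab, ac, bc

so the chain groups are C_0 ≅ Z^3, C_1 ≅ Z^3.

∂_1: C_1 → C_0 is given by ∂[p,q] = [q] − [p]. For instance
  ∂ab = b − a.
The 3×3 boundary matrix has rank 2 and Smith normal form diag(1,1).

Now H_k = ker ∂_k / im ∂_{k+1}, so:

  H_0: rank C_0 − rank ∂_1 = 3 − 2 = 1, and the invariant factors of ∂_1 are all 1, so H_0 = Z.
  H_1: rank ker ∂_1 − rank ∂_2 = (3 − 2) − 0 = 1, and there is no ∂_2, so H_1 = Z.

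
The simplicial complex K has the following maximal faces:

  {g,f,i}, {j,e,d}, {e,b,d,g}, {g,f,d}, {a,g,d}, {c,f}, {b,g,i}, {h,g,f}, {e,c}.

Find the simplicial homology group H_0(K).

We work with the vertex ordering a < b < c < d < e < f < g < h < i < j. The simplices of K, each written with vertices in increasing order, are:

  0-simplices (10): a, b, c, d, e, f, g, h, i, j
  1-simplices (19): ad, ag, bd, be, bg, bi, ce, cf, de, df, dg, dj, eg, ej, fg, fh, fi, gh, gi
  2-simplices (10): adg, bde, bdg, beg, bgi, deg, dej, dfg, fgh, fgi
  3-simplices (1): bdeg

Hence C_0 ≅ Z^10, C_1 ≅ Z^19, C_2 ≅ Z^10, C_3 ≅ Z^1.

Boundary ∂_1: C_1 → C_0 maps an edge to its endpoints' difference, ∂[p,q] = q − p.
As a 10×19 matrix over Z this has rank 9, with invariant factors (1,1,1,1,1,1,1,1,1).

Boundary ∂_2: C_2 → C_1 maps a triangle to the signed sum of its edges. For instance
  ∂fgi = gi − fi + fg,
  ∂dfg = fg − dg + df.
The 19×10 boundary matrix has rank 9 and Smith normal form diag(1,1,1,1,1,1,1,1,1).

Boundary ∂_3: C_3 → C_2 sends each 3-simplex σ to the alternating sum Σ_i (−1)^i (σ with its i-th vertex removed). For instance
  ∂bdeg = deg − beg + bdg − bde.
The 10×1 boundary matrix has rank 1 and Smith normal form diag(1).

Now H_k = ker ∂_k / im ∂_{k+1}, so:

  H_0: rank C_0 − rank ∂_1 = 10 − 9 = 1, and the invariant factors of ∂_1 are all 1, so H_0 = Z.

H_0 ≅ Z.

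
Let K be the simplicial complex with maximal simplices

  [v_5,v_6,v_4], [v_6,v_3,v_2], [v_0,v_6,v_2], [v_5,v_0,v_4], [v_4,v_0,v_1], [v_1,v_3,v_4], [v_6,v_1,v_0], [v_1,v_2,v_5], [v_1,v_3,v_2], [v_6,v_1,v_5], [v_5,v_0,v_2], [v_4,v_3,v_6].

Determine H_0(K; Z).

Fix the vertex order v_0 < v_1 < v_2 < v_3 < v_4 < v_5 < v_6 and write every simplex with vertices in increasing order. Then dim K = 2 and the simplices of K are:

  0-simplices (7): [v_0], [v_1], [v_2], [v_3], [v_4], [v_5], [v_6]
  1-simplices (18): (18 of them)
  2-simplices (12): (12 of them)

so the chain groups are C_0 ≅ Z^7, C_1 ≅ Z^18, C_2 ≅ Z^12.

Boundary ∂_1: C_1 → C_0 is given by ∂[p,q] = [q] − [p]. For instance
  ∂[v_2,v_5] = [v_5] − [v_2].
As a 7×18 matrix over Z this has rank 6, with invariant factors (1,1,1,1,1,1).

∂_2: C_2 → C_1 maps a triangle to the signed sum of its edges. For instance
  ∂[v_0,v_4,v_5] = [v_4,v_5] − [v_0,v_5] + [v_0,v_4],
  ∂[v_1,v_3,v_4] = [v_3,v_4] − [v_1,v_4] + [v_1,v_3].
This gives a 18×12 integer matrix of rank 12; reducing to Smith normal form yields diagonal entries (1,1,1,1,1,1,1,1,1,1,1,2).

Reading off H_k = ker ∂_k / im ∂_{k+1}:

  H_0: rank C_0 − rank ∂_1 = 7 − 6 = 1, and the invariant factors of ∂_1 are all 1, so H_0 = Z.

(K is a triangulation of the real projective plane RP^2.)

H_0 = Z.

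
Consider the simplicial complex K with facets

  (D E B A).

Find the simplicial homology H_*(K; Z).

H_0 ≅ Z,  H_1 = 0,  H_2 = 0,  H_3 = 0.

K has 4 vertices, 6 edges, 4 triangles, 1 3-simplex.
rank ∂_0 = 0, rank ∂_1 = 3 ⇒ b_0 = 4 − 0 − 3 = 1; all invariant factors of ∂_1 are 1 so no torsion. So H_0 = Z.
rank ∂_1 = 3, rank ∂_2 = 3 ⇒ b_1 = 6 − 3 − 3 = 0; all invariant factors of ∂_2 are 1 so no torsion. So H_1 = 0.
rank ∂_2 = 3, rank ∂_3 = 1 ⇒ b_2 = 4 − 3 − 1 = 0; all invariant factors of ∂_3 are 1 so no torsion. So H_2 = 0.
rank ∂_3 = 1, rank ∂_4 = 0 ⇒ b_3 = 1 − 1 − 0 = 0. So H_3 = 0.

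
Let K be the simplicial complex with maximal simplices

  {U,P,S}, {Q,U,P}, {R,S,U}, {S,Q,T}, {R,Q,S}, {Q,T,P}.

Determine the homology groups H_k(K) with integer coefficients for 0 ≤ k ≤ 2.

H_0 = Z,  H_1 = Z,  H_2 = 0.

We work with the vertex ordering P < Q < R < S < T < U. The simplices of K, each written with vertices in increasing order, are:

  0-simplices (6): P, Q, R, S, T, U
  1-simplices (12): PQ, PS, PT, PU, QR, QS, QT, QU, RS, RU, ST, SU
  2-simplices (6): PQT, PQU, PSU, QRS, QST, RSU

Hence C_0 ≅ Z^6, C_1 ≅ Z^12, C_2 ≅ Z^6.

Boundary ∂_1: C_1 → C_0 is given by ∂[p,q] = [q] − [p]. For instance
  ∂PT = T − P.
As a 6×12 matrix over Z this has rank 5, with invariant factors (1,1,1,1,1).

∂_2: C_2 → C_1 acts by ∂[p,q,r] = [q,r] − [p,r] + [p,q]. For instance
  ∂PSU = SU − PU + PS,
  ∂PQT = QT − PT + PQ.
This gives a 12×6 integer matrix of rank 6; reducing to Smith normal form yields diagonal entries (1,1,1,1,1,1).

Now H_k = ker ∂_k / im ∂_{k+1}, so:

  H_0: rank C_0 − rank ∂_1 = 6 − 5 = 1, and the invariant factors of ∂_1 are all 1, so H_0 = Z.
  H_1: rank ker ∂_1 − rank ∂_2 = (12 − 5) − 6 = 1, and the invariant factors of ∂_2 are all 1, so H_1 = Z.
  H_2: rank ker ∂_2 − rank ∂_3 = (6 − 6) − 0 = 0, and there is no ∂_3, so H_2 = 0.

(K is a triangulation of the cylinder S^1 x I.)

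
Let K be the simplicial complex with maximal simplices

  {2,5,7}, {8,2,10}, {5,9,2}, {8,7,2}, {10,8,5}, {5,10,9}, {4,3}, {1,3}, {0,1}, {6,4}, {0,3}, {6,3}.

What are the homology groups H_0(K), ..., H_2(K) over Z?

K has 11 vertices, 18 edges, 6 triangles.
rank ∂_0 = 0, rank ∂_1 = 9 ⇒ b_0 = 11 − 0 − 9 = 2; all invariant factors of ∂_1 are 1 so no torsion. So H_0 ≅ Z^2.
rank ∂_1 = 9, rank ∂_2 = 6 ⇒ b_1 = 18 − 9 − 6 = 3; all invariant factors of ∂_2 are 1 so no torsion. So H_1 ≅ Z^3.
rank ∂_2 = 6, rank ∂_3 = 0 ⇒ b_2 = 6 − 6 − 0 = 0. So H_2 ≅ 0.

H_0 = Z^2,  H_1 = Z^3,  H_2 = 0.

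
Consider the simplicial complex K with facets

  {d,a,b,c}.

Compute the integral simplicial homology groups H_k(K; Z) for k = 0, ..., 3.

H_0 ≅ Z,  H_1 = 0,  H_2 = 0,  H_3 = 0.

Take the total order a < b < c < d on the vertex set. Then K (dimension 3) consists of the simplices:

  0-simplices (4): a, b, c, d
  1-simplices (6): ab, ac, ad, bc, bd, cd
  2-simplices (4): abc, abd, acd, bcd
  3-simplices (1): abcd

Hence C_0 ≅ Z^4, C_1 ≅ Z^6, C_2 ≅ Z^4, C_3 ≅ Z^1.

∂_1: C_1 → C_0 maps an edge to its endpoints' difference, ∂[p,q] = q − p. For instance
  ∂bc = c − b.
As a 4×6 matrix over Z this has rank 3, with invariant factors (1,1,1).

∂_2: C_2 → C_1 maps a triangle to the signed sum of its edges. For instance
  ∂abd = bd − ad + ab,
  ∂acd = cd − ad + ac.
As a 6×4 matrix over Z this has rank 3, with invariant factors (1,1,1).

∂_3: C_3 → C_2 sends each 3-simplex σ to the alternating sum Σ_i (−1)^i (σ with its i-th vertex removed). For instance
  ∂abcd = bcd − acd + abd − abc.
This gives a 4×1 integer matrix of rank 1; reducing to Smith normal form yields diagonal entries (1).

From H_k ≅ ker(∂_k) / im(∂_{k+1}) we obtain:

  H_0: rank C_0 − rank ∂_1 = 4 − 3 = 1, and the invariant factors of ∂_1 are all 1, so H_0 = Z.
  H_1: rank ker ∂_1 − rank ∂_2 = (6 − 3) − 3 = 0, and the invariant factors of ∂_2 are all 1, so H_1 = 0.
  H_2: rank ker ∂_2 − rank ∂_3 = (4 − 3) − 1 = 0, and the invariant factors of ∂_3 are all 1, so H_2 = 0.
  H_3: rank ker ∂_3 − rank ∂_4 = (1 − 1) − 0 = 0, and there is no ∂_4, so H_3 = 0.

As a check, the Euler characteristic is 4 − 6 + 4 − 1 = 1, which agrees with 1 − 0 + 0 − 0 = 1.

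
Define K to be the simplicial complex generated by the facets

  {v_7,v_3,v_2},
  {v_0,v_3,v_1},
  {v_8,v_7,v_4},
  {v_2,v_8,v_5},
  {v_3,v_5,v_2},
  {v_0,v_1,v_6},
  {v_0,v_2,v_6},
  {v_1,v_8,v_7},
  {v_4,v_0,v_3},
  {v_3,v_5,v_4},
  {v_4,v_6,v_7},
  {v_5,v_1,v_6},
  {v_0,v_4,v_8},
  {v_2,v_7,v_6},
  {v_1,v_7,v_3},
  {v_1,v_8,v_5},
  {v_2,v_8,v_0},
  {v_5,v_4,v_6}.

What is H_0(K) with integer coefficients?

H_0 ≅ Z.

Order the vertices as v_0 < v_1 < v_2 < v_3 < v_4 < v_5 < v_6 < v_7 < v_8. Listing each simplex with vertices in this order, K has dimension 2 with simplices:

  0-simplices (9): [v_0], [v_1], [v_2], [v_3], [v_4], [v_5], [v_6], [v_7], [v_8]
  1-simplices (27): (27 of them)
  2-simplices (18): (18 of them)

so the chain groups are C_0 ≅ Z^9, C_1 ≅ Z^27, C_2 ≅ Z^18.

∂_1: C_1 → C_0 is given by ∂[p,q] = [q] − [p].
The resulting 9×27 matrix has rank 8, and its Smith normal form has invariant factors (1,1,1,1,1,1,1,1).

The boundary map ∂_2: C_2 → C_1 acts by ∂[p,q,r] = [q,r] − [p,r] + [p,q]. For instance
  ∂[v_4,v_6,v_7] = [v_6,v_7] − [v_4,v_7] + [v_4,v_6],
  ∂[v_2,v_5,v_8] = [v_5,v_8] − [v_2,v_8] + [v_2,v_5].
The 27×18 boundary matrix has rank 17 and Smith normal form diag(1,1,1,1,1,1,1,1,1,1,1,1,1,1,1,1,1).

Now H_k = ker ∂_k / im ∂_{k+1}, so:

  H_0: rank C_0 − rank ∂_1 = 9 − 8 = 1, and the invariant factors of ∂_1 are all 1, so H_0 ≅ Z.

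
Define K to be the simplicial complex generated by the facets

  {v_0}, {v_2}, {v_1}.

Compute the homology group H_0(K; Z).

Order the vertices as v_0 < v_1 < v_2. Listing each simplex with vertices in this order, K has dimension 0 with simplices:

  0-simplices (3): [v_0], [v_1], [v_2]

giving chain groups C_0 ≅ Z^3.

Reading off H_k = ker ∂_k / im ∂_{k+1}:

  H_0: rank C_0 − rank ∂_1 = 3 − 0 = 3, and there is no ∂_1, so H_0 ≅ Z^3.

H_0 = Z^3.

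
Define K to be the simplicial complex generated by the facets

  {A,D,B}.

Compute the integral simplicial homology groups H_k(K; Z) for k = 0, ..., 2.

Fix the vertex order A < B < D and write every simplex with vertices in increasing order. Then dim K = 2 and the simplices of K are:

  0-simplices (3): A, B, D
  1-simplices (3): AB, AD, BD
  2-simplices (1): ABD

so the chain groups are C_0 ≅ Z^3, C_1 ≅ Z^3, C_2 ≅ Z^1.

The boundary map ∂_1: C_1 → C_0 maps an edge to its endpoints' difference, ∂[p,q] = q − p. For instance
  ∂AB = B − A.
The 3×3 boundary matrix has rank 2 and Smith normal form diag(1,1).

∂_2: C_2 → C_1 maps a triangle to the signed sum of its edges. For instance
  ∂ABD = BD − AD + AB.
The resulting 3×1 matrix has rank 1, and its Smith normal form has invariant factors (1).

Now H_k = ker ∂_k / im ∂_{k+1}, so:

  H_0: rank C_0 − rank ∂_1 = 3 − 2 = 1, and the invariant factors of ∂_1 are all 1, so H_0 ≅ Z.
  H_1: rank ker ∂_1 − rank ∂_2 = (3 − 2) − 1 = 0, and the invariant factors of ∂_2 are all 1, so H_1 ≅ 0.
  H_2: rank ker ∂_2 − rank ∂_3 = (1 − 1) − 0 = 0, and there is no ∂_3, so H_2 ≅ 0.

(K is a triangulation of the 2-simplex.)

H_0 ≅ Z,  H_1 = 0,  H_2 = 0.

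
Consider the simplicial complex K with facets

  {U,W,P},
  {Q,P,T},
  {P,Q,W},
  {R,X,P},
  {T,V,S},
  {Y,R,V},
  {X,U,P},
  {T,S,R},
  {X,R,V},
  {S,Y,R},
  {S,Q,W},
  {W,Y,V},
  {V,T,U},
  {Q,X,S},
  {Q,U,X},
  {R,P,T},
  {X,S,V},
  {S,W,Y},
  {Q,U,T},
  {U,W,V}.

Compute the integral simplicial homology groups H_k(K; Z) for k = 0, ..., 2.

H_0 ≅ Z,  H_1 ≅ Z ⊕ Z/2,  H_2 = 0.

Order the vertices as P < Q < R < S < T < U < V < W < X < Y. Listing each simplex with vertices in this order, K has dimension 2 with simplices:

  0-simplices (10): P, Q, R, S, T, U, V, W, X, Y
  1-simplices (30): PQ, PR, PT, PU, PW, PX, QS, QT, QU, QW, QX, RS, RT, RV, RX, RY, ST, SV, SW, SX, SY, TU, TV, UV, UW, UX, VW, VX, VY, WY
  2-simplices (20): PQT, PQW, PRT, PRX, PUW, PUX, QSW, QSX, QTU, QUX, RST, RSY, RVX, RVY, STV, SVX, SWY, TUV, UVW, VWY

so the chain groups are C_0 ≅ Z^10, C_1 ≅ Z^30, C_2 ≅ Z^20.

The boundary map ∂_1: C_1 → C_0 is given by ∂[p,q] = [q] − [p].
As a 10×30 matrix over Z this has rank 9, with invariant factors (1,1,1,1,1,1,1,1,1).

Boundary ∂_2: C_2 → C_1 sends each 2-simplex [p,q,r] to [q,r] − [p,r] + [p,q]. For instance
  ∂PUX = UX − PX + PU,
  ∂QUX = UX − QX + QU.
As a 30×20 matrix over Z this has rank 20, with invariant factors (1,1,1,1,1,1,1,1,1,1,1,1,1,1,1,1,1,1,1,2).

Reading off H_k = ker ∂_k / im ∂_{k+1}:

  H_0: rank C_0 − rank ∂_1 = 10 − 9 = 1, and the invariant factors of ∂_1 are all 1, so H_0 ≅ Z.
  H_1: rank ker ∂_1 − rank ∂_2 = (30 − 9) − 20 = 1, and ∂_2 has invariant factor 2 > 1, so H_1 ≅ Z ⊕ Z/2.
  H_2: rank ker ∂_2 − rank ∂_3 = (20 − 20) − 0 = 0, and there is no ∂_3, so H_2 ≅ 0.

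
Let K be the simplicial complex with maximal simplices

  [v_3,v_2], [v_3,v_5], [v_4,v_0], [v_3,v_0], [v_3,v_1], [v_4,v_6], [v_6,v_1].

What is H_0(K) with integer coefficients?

K has 7 vertices, 7 edges.
rank ∂_0 = 0, rank ∂_1 = 6 ⇒ b_0 = 7 − 0 − 6 = 1; all invariant factors of ∂_1 are 1 so no torsion. So H_0 = Z.

H_0 = Z.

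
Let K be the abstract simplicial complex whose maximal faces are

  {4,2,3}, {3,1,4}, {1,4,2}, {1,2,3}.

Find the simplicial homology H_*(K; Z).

Take the total order 1 < 2 < 3 < 4 on the vertex set. Then K (dimension 2) consists of the simplices:

  0-simplices (4): [1], [2], [3], [4]
  1-simplices (6): [1,2], [1,3], [1,4], [2,3], [2,4], [3,4]
  2-simplices (4): [1,2,3], [1,2,4], [1,3,4], [2,3,4]

so the chain groups are C_0 ≅ Z^4, C_1 ≅ Z^6, C_2 ≅ Z^4.

∂_1: C_1 → C_0 sends each edge [p,q] (with p < q) to q − p. For instance
  ∂[1,3] = [3] − [1].
The 4×6 boundary matrix has rank 3 and Smith normal form diag(1,1,1).

∂_2: C_2 → C_1 maps a triangle to the signed sum of its edges. For instance
  ∂[1,3,4] = [3,4] − [1,4] + [1,3],
  ∂[1,2,3] = [2,3] − [1,3] + [1,2].
As a 6×4 matrix over Z this has rank 3, with invariant factors (1,1,1).

From H_k ≅ ker(∂_k) / im(∂_{k+1}) we obtain:

  H_0: rank C_0 − rank ∂_1 = 4 − 3 = 1, and the invariant factors of ∂_1 are all 1, so H_0 = Z.
  H_1: rank ker ∂_1 − rank ∂_2 = (6 − 3) − 3 = 0, and the invariant factors of ∂_2 are all 1, so H_1 = 0.
  H_2: rank ker ∂_2 − rank ∂_3 = (4 − 3) − 0 = 1, and there is no ∂_3, so H_2 = Z.

H_0 ≅ Z,  H_1 = 0,  H_2 ≅ Z.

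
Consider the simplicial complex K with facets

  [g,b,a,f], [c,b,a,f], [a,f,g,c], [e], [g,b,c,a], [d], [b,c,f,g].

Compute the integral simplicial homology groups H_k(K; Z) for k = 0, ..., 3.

H_0 = Z^3,  H_1 = 0,  H_2 = 0,  H_3 = Z.

K has 7 vertices, 10 edges, 10 triangles, 5 3-simplices.
rank ∂_0 = 0, rank ∂_1 = 4 ⇒ b_0 = 7 − 0 − 4 = 3; all invariant factors of ∂_1 are 1 so no torsion. So H_0 = Z^3.
rank ∂_1 = 4, rank ∂_2 = 6 ⇒ b_1 = 10 − 4 − 6 = 0; all invariant factors of ∂_2 are 1 so no torsion. So H_1 = 0.
rank ∂_2 = 6, rank ∂_3 = 4 ⇒ b_2 = 10 − 6 − 4 = 0; all invariant factors of ∂_3 are 1 so no torsion. So H_2 = 0.
rank ∂_3 = 4, rank ∂_4 = 0 ⇒ b_3 = 5 − 4 − 0 = 1. So H_3 = Z.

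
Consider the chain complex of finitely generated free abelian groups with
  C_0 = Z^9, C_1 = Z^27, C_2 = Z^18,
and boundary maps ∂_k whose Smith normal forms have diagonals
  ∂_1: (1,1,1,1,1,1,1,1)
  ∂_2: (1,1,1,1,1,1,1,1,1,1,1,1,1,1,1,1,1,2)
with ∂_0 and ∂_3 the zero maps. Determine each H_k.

H_0 = Z,  H_1 = Z ⊕ Z/2,  H_2 = 0.

H_0: b_0 = 9 − 0 − 8 = 1; torsion from ∂_1 factors > 1: none. So H_0 = Z.
H_1: b_1 = 27 − 8 − 18 = 1; torsion from ∂_2 factors > 1: [2]. So H_1 = Z ⊕ Z/2.
H_2: b_2 = 18 − 18 − 0 = 0; torsion from ∂_3 factors > 1: none. So H_2 = 0.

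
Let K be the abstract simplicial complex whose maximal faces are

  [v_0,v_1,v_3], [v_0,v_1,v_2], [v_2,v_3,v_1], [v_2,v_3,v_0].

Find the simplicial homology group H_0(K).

We work with the vertex ordering v_0 < v_1 < v_2 < v_3. The simplices of K, each written with vertices in increasing order, are:

  0-simplices (4): [v_0], [v_1], [v_2], [v_3]
  1-simplices (6): [v_0,v_1], [v_0,v_2], [v_0,v_3], [v_1,v_2], [v_1,v_3], [v_2,v_3]
  2-simplices (4): [v_0,v_1,v_2], [v_0,v_1,v_3], [v_0,v_2,v_3], [v_1,v_2,v_3]

so the chain groups are C_0 ≅ Z^4, C_1 ≅ Z^6, C_2 ≅ Z^4.

The boundary map ∂_1: C_1 → C_0 is given by ∂[p,q] = [q] − [p]. For instance
  ∂[v_0,v_2] = [v_2] − [v_0].
The resulting 4×6 matrix has rank 3, and its Smith normal form has invariant factors (1,1,1).

∂_2: C_2 → C_1 sends each 2-simplex [p,q,r] to [q,r] − [p,r] + [p,q]. For instance
  ∂[v_0,v_1,v_3] = [v_1,v_3] − [v_0,v_3] + [v_0,v_1],
  ∂[v_0,v_2,v_3] = [v_2,v_3] − [v_0,v_3] + [v_0,v_2].
This gives a 6×4 integer matrix of rank 3; reducing to Smith normal form yields diagonal entries (1,1,1).

Computing H_k = (kernel of ∂_k) / (image of ∂_{k+1}):

  H_0: rank C_0 − rank ∂_1 = 4 − 3 = 1, and the invariant factors of ∂_1 are all 1, so H_0 = Z.

H_0 = Z.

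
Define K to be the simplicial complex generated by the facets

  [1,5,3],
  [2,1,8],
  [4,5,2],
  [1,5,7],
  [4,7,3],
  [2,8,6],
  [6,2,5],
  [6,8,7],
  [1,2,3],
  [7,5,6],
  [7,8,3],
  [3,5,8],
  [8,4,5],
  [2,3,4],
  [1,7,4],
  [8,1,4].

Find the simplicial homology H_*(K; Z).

Take the total order 1 < 2 < 3 < 4 < 5 < 6 < 7 < 8 on the vertex set. Then K (dimension 2) consists of the simplices:

  0-simplices (8): [1], [2], [3], [4], [5], [6], [7], [8]
  1-simplices (24): (24 of them)
  2-simplices (16): [1,2,3], [1,2,8], [1,3,5], [1,4,7], [1,4,8], [1,5,7], [2,3,4], [2,4,5], [2,5,6], [2,6,8], [3,4,7], [3,5,8], [3,7,8], [4,5,8], [5,6,7], [6,7,8]

giving chain groups C_0 ≅ Z^8, C_1 ≅ Z^24, C_2 ≅ Z^16.

∂_1: C_1 → C_0 is given by ∂[p,q] = [q] − [p].
The resulting 8×24 matrix has rank 7, and its Smith normal form has invariant factors (1,1,1,1,1,1,1).

Boundary ∂_2: C_2 → C_1 maps a triangle to the signed sum of its edges. For instance
  ∂[1,3,5] = [3,5] − [1,5] + [1,3],
  ∂[2,5,6] = [5,6] − [2,6] + [2,5].
The resulting 24×16 matrix has rank 15, and its Smith normal form has invariant factors (1,1,1,1,1,1,1,1,1,1,1,1,1,1,1).

From H_k ≅ ker(∂_k) / im(∂_{k+1}) we obtain:

  H_0: rank C_0 − rank ∂_1 = 8 − 7 = 1, and the invariant factors of ∂_1 are all 1, so H_0 = Z.
  H_1: rank ker ∂_1 − rank ∂_2 = (24 − 7) − 15 = 2, and the invariant factors of ∂_2 are all 1, so H_1 = Z^2.
  H_2: rank ker ∂_2 − rank ∂_3 = (16 − 15) − 0 = 1, and there is no ∂_3, so H_2 = Z.

(K is a triangulation of the torus T^2.)

H_0 ≅ Z,  H_1 ≅ Z^2,  H_2 ≅ Z.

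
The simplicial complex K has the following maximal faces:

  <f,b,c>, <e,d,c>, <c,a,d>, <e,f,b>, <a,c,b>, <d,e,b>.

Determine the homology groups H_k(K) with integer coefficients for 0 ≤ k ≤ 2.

H_0 ≅ Z,  H_1 ≅ Z,  H_2 = 0.

Take the total order a < b < c < d < e < f on the vertex set. Then K (dimension 2) consists of the simplices:

  0-simplices (6): a, b, c, d, e, f
  1-simplices (12): ab, ac, ad, bc, bd, be, bf, cd, ce, cf, de, ef
  2-simplices (6): abc, acd, bcf, bde, bef, cde

so the chain groups are C_0 ≅ Z^6, C_1 ≅ Z^12, C_2 ≅ Z^6.

∂_1: C_1 → C_0 is given by ∂[p,q] = [q] − [p].
The resulting 6×12 matrix has rank 5, and its Smith normal form has invariant factors (1,1,1,1,1).

Boundary ∂_2: C_2 → C_1 acts by ∂[p,q,r] = [q,r] − [p,r] + [p,q]. For instance
  ∂bcf = cf − bf + bc,
  ∂bde = de − be + bd.
The resulting 12×6 matrix has rank 6, and its Smith normal form has invariant factors (1,1,1,1,1,1).

Reading off H_k = ker ∂_k / im ∂_{k+1}:

  H_0: rank C_0 − rank ∂_1 = 6 − 5 = 1, and the invariant factors of ∂_1 are all 1, so H_0 = Z.
  H_1: rank ker ∂_1 − rank ∂_2 = (12 − 5) − 6 = 1, and the invariant factors of ∂_2 are all 1, so H_1 = Z.
  H_2: rank ker ∂_2 − rank ∂_3 = (6 − 6) − 0 = 0, and there is no ∂_3, so H_2 = 0.

(K is a triangulation of the cylinder S^1 x I.)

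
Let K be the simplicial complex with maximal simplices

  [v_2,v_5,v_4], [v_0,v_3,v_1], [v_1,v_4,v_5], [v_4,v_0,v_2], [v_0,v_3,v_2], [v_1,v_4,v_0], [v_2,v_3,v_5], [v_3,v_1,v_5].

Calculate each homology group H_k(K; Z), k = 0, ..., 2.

H_0 ≅ Z,  H_1 = 0,  H_2 ≅ Z.

Order the vertices as v_0 < v_1 < v_2 < v_3 < v_4 < v_5. Listing each simplex with vertices in this order, K has dimension 2 with simplices:

  0-simplices (6): [v_0], [v_1], [v_2], [v_3], [v_4], [v_5]
  1-simplices (12): [v_0,v_1], [v_0,v_2], [v_0,v_3], [v_0,v_4], [v_1,v_3], [v_1,v_4], [v_1,v_5], [v_2,v_3], [v_2,v_4], [v_2,v_5], [v_3,v_5], [v_4,v_5]
  2-simplices (8): [v_0,v_1,v_3], [v_0,v_1,v_4], [v_0,v_2,v_3], [v_0,v_2,v_4], [v_1,v_3,v_5], [v_1,v_4,v_5], [v_2,v_3,v_5], [v_2,v_4,v_5]

giving chain groups C_0 ≅ Z^6, C_1 ≅ Z^12, C_2 ≅ Z^8.

The boundary map ∂_1: C_1 → C_0 sends each edge [p,q] (with p < q) to q − p.
The 6×12 boundary matrix has rank 5 and Smith normal form diag(1,1,1,1,1).

Boundary ∂_2: C_2 → C_1 acts by ∂[p,q,r] = [q,r] − [p,r] + [p,q]. For instance
  ∂[v_0,v_1,v_3] = [v_1,v_3] − [v_0,v_3] + [v_0,v_1],
  ∂[v_0,v_1,v_4] = [v_1,v_4] − [v_0,v_4] + [v_0,v_1].
As a 12×8 matrix over Z this has rank 7, with invariant factors (1,1,1,1,1,1,1).

From H_k ≅ ker(∂_k) / im(∂_{k+1}) we obtain:

  H_0: rank C_0 − rank ∂_1 = 6 − 5 = 1, and the invariant factors of ∂_1 are all 1, so H_0 ≅ Z.
  H_1: rank ker ∂_1 − rank ∂_2 = (12 − 5) − 7 = 0, and the invariant factors of ∂_2 are all 1, so H_1 ≅ 0.
  H_2: rank ker ∂_2 − rank ∂_3 = (8 − 7) − 0 = 1, and there is no ∂_3, so H_2 ≅ Z.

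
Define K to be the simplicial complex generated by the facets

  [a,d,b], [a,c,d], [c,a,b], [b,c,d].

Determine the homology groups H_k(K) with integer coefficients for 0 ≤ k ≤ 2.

Take the total order a < b < c < d on the vertex set. Then K (dimension 2) consists of the simplices:

  0-simplices (4): a, b, c, d
  1-simplices (6): ab, ac, ad, bc, bd, cd
  2-simplices (4): abc, abd, acd, bcd

giving chain groups C_0 ≅ Z^4, C_1 ≅ Z^6, C_2 ≅ Z^4.

∂_1: C_1 → C_0 is given by ∂[p,q] = [q] − [p]. For instance
  ∂ac = c − a.
The resulting 4×6 matrix has rank 3, and its Smith normal form has invariant factors (1,1,1).

Boundary ∂_2: C_2 → C_1 maps a triangle to the signed sum of its edges. For instance
  ∂bcd = cd − bd + bc,
  ∂abd = bd − ad + ab.
The 6×4 boundary matrix has rank 3 and Smith normal form diag(1,1,1).

Now H_k = ker ∂_k / im ∂_{k+1}, so:

  H_0: rank C_0 − rank ∂_1 = 4 − 3 = 1, and the invariant factors of ∂_1 are all 1, so H_0 ≅ Z.
  H_1: rank ker ∂_1 − rank ∂_2 = (6 − 3) − 3 = 0, and the invariant factors of ∂_2 are all 1, so H_1 ≅ 0.
  H_2: rank ker ∂_2 − rank ∂_3 = (4 − 3) − 0 = 1, and there is no ∂_3, so H_2 ≅ Z.

As a check, the Euler characteristic is 4 − 6 + 4 = 2, which agrees with 1 − 0 + 1 = 2.

H_0 ≅ Z,  H_1 = 0,  H_2 ≅ Z.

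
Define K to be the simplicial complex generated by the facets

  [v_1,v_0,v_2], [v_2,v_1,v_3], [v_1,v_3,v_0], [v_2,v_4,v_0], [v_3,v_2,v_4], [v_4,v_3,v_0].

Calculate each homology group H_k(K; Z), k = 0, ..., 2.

H_0 = Z,  H_1 = 0,  H_2 = Z.

We work with the vertex ordering v_0 < v_1 < v_2 < v_3 < v_4. The simplices of K, each written with vertices in increasing order, are:

  0-simplices (5): [v_0], [v_1], [v_2], [v_3], [v_4]
  1-simplices (9): [v_0,v_1], [v_0,v_2], [v_0,v_3], [v_0,v_4], [v_1,v_2], [v_1,v_3], [v_2,v_3], [v_2,v_4], [v_3,v_4]
  2-simplices (6): [v_0,v_1,v_2], [v_0,v_1,v_3], [v_0,v_2,v_4], [v_0,v_3,v_4], [v_1,v_2,v_3], [v_2,v_3,v_4]

Hence C_0 ≅ Z^5, C_1 ≅ Z^9, C_2 ≅ Z^6.

Boundary ∂_1: C_1 → C_0 sends each edge [p,q] (with p < q) to q − p.
As a 5×9 matrix over Z this has rank 4, with invariant factors (1,1,1,1).

∂_2: C_2 → C_1 maps a triangle to the signed sum of its edges. For instance
  ∂[v_0,v_3,v_4] = [v_3,v_4] − [v_0,v_4] + [v_0,v_3],
  ∂[v_1,v_2,v_3] = [v_2,v_3] − [v_1,v_3] + [v_1,v_2].
The resulting 9×6 matrix has rank 5, and its Smith normal form has invariant factors (1,1,1,1,1).

Computing H_k = (kernel of ∂_k) / (image of ∂_{k+1}):

  H_0: rank C_0 − rank ∂_1 = 5 − 4 = 1, and the invariant factors of ∂_1 are all 1, so H_0 = Z.
  H_1: rank ker ∂_1 − rank ∂_2 = (9 − 4) − 5 = 0, and the invariant factors of ∂_2 are all 1, so H_1 = 0.
  H_2: rank ker ∂_2 − rank ∂_3 = (6 − 5) − 0 = 1, and there is no ∂_3, so H_2 = Z.

(K is a triangulation of the 2-sphere S^2.)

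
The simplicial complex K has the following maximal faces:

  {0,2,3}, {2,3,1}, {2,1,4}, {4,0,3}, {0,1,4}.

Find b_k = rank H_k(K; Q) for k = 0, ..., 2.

Take the total order 0 < 1 < 2 < 3 < 4 on the vertex set. Then K (dimension 2) consists of the simplices:

  0-simplices (5): [0], [1], [2], [3], [4]
  1-simplices (10): [0,1], [0,2], [0,3], [0,4], [1,2], [1,3], [1,4], [2,3], [2,4], [3,4]
  2-simplices (5): [0,1,4], [0,2,3], [0,3,4], [1,2,3], [1,2,4]

so the chain groups are C_0 ≅ Z^5, C_1 ≅ Z^10, C_2 ≅ Z^5.

Boundary ∂_1: C_1 → C_0 sends each edge [p,q] (with p < q) to q − p. For instance
  ∂[3,4] = [4] − [3].
This gives a 5×10 integer matrix of rank 4; reducing to Smith normal form yields diagonal entries (1,1,1,1).

Boundary ∂_2: C_2 → C_1 maps a triangle to the signed sum of its edges. For instance
  ∂[0,2,3] = [2,3] − [0,3] + [0,2],
  ∂[1,2,3] = [2,3] − [1,3] + [1,2].
This gives a 10×5 integer matrix of rank 5; reducing to Smith normal form yields diagonal entries (1,1,1,1,1).

Reading off H_k = ker ∂_k / im ∂_{k+1}:

  H_0: rank C_0 − rank ∂_1 = 5 − 4 = 1, and the invariant factors of ∂_1 are all 1, so H_0 = Z.
  H_1: rank ker ∂_1 − rank ∂_2 = (10 − 4) − 5 = 1, and the invariant factors of ∂_2 are all 1, so H_1 = Z.
  H_2: rank ker ∂_2 − rank ∂_3 = (5 − 5) − 0 = 0, and there is no ∂_3, so H_2 = 0.

As a check, the Euler characteristic is 5 − 10 + 5 = 0, which agrees with 1 − 1 + 0 = 0.

Hence the Betti numbers are b_0 = 1, b_1 = 1, b_2 = 0.

b_0 = 1, b_1 = 1, b_2 = 0.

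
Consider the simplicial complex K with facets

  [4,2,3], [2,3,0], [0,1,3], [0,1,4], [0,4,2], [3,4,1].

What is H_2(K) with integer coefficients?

We work with the vertex ordering 0 < 1 < 2 < 3 < 4. The simplices of K, each written with vertices in increasing order, are:

  0-simplices (5): [0], [1], [2], [3], [4]
  1-simplices (9): [0,1], [0,2], [0,3], [0,4], [1,3], [1,4], [2,3], [2,4], [3,4]
  2-simplices (6): [0,1,3], [0,1,4], [0,2,3], [0,2,4], [1,3,4], [2,3,4]

Hence C_0 ≅ Z^5, C_1 ≅ Z^9, C_2 ≅ Z^6.

∂_1: C_1 → C_0 sends each edge [p,q] (with p < q) to q − p.
The 5×9 boundary matrix has rank 4 and Smith normal form diag(1,1,1,1).

The boundary map ∂_2: C_2 → C_1 sends each 2-simplex [p,q,r] to [q,r] − [p,r] + [p,q]. For instance
  ∂[1,3,4] = [3,4] − [1,4] + [1,3],
  ∂[2,3,4] = [3,4] − [2,4] + [2,3].
The resulting 9×6 matrix has rank 5, and its Smith normal form has invariant factors (1,1,1,1,1).

From H_k ≅ ker(∂_k) / im(∂_{k+1}) we obtain:

  H_2: rank ker ∂_2 − rank ∂_3 = (6 − 5) − 0 = 1, and there is no ∂_3, so H_2 ≅ Z.

(K is a triangulation of the 2-sphere S^2.)

H_2 = Z.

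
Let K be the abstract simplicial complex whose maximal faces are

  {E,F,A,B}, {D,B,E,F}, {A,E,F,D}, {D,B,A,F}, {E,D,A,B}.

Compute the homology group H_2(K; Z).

H_2 ≅ 0.

Fix the vertex order A < B < D < E < F and write every simplex with vertices in increasing order. Then dim K = 3 and the simplices of K are:

  0-simplices (5): A, B, D, E, F
  1-simplices (10): AB, AD, AE, AF, BD, BE, BF, DE, DF, EF
  2-simplices (10): ABD, ABE, ABF, ADE, ADF, AEF, BDE, BDF, BEF, DEF
  3-simplices (5): ABDE, ABDF, ABEF, ADEF, BDEF

giving chain groups C_0 ≅ Z^5, C_1 ≅ Z^10, C_2 ≅ Z^10, C_3 ≅ Z^5.

∂_1: C_1 → C_0 maps an edge to its endpoints' difference, ∂[p,q] = q − p.
The 5×10 boundary matrix has rank 4 and Smith normal form diag(1,1,1,1).

Boundary ∂_2: C_2 → C_1 acts by ∂[p,q,r] = [q,r] − [p,r] + [p,q]. For instance
  ∂ABD = BD − AD + AB,
  ∂BDE = DE − BE + BD.
This gives a 10×10 integer matrix of rank 6; reducing to Smith normal form yields diagonal entries (1,1,1,1,1,1).

Boundary ∂_3: C_3 → C_2 sends each 3-simplex σ to the alternating sum Σ_i (−1)^i (σ with its i-th vertex removed). For instance
  ∂BDEF = DEF − BEF + BDF − BDE,
  ∂ABDF = BDF − ADF + ABF − ABD.
The 10×5 boundary matrix has rank 4 and Smith normal form diag(1,1,1,1).

Now H_k = ker ∂_k / im ∂_{k+1}, so:

  H_2: rank ker ∂_2 − rank ∂_3 = (10 − 6) − 4 = 0, and the invariant factors of ∂_3 are all 1, so H_2 ≅ 0.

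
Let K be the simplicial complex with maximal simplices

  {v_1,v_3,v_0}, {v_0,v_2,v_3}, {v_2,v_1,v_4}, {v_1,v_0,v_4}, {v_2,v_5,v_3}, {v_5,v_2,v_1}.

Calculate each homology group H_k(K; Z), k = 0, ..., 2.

H_0 = Z,  H_1 = Z,  H_2 = 0.

Fix the vertex order v_0 < v_1 < v_2 < v_3 < v_4 < v_5 and write every simplex with vertices in increasing order. Then dim K = 2 and the simplices of K are:

  0-simplices (6): [v_0], [v_1], [v_2], [v_3], [v_4], [v_5]
  1-simplices (12): [v_0,v_1], [v_0,v_2], [v_0,v_3], [v_0,v_4], [v_1,v_2], [v_1,v_3], [v_1,v_4], [v_1,v_5], [v_2,v_3], [v_2,v_4], [v_2,v_5], [v_3,v_5]
  2-simplices (6): [v_0,v_1,v_3], [v_0,v_1,v_4], [v_0,v_2,v_3], [v_1,v_2,v_4], [v_1,v_2,v_5], [v_2,v_3,v_5]

Hence C_0 ≅ Z^6, C_1 ≅ Z^12, C_2 ≅ Z^6.

The boundary map ∂_1: C_1 → C_0 maps an edge to its endpoints' difference, ∂[p,q] = q − p. For instance
  ∂[v_0,v_1] = [v_1] − [v_0].
The resulting 6×12 matrix has rank 5, and its Smith normal form has invariant factors (1,1,1,1,1).

Boundary ∂_2: C_2 → C_1 acts by ∂[p,q,r] = [q,r] − [p,r] + [p,q]. For instance
  ∂[v_1,v_2,v_5] = [v_2,v_5] − [v_1,v_5] + [v_1,v_2],
  ∂[v_0,v_1,v_3] = [v_1,v_3] − [v_0,v_3] + [v_0,v_1].
The resulting 12×6 matrix has rank 6, and its Smith normal form has invariant factors (1,1,1,1,1,1).

Computing H_k = (kernel of ∂_k) / (image of ∂_{k+1}):

  H_0: rank C_0 − rank ∂_1 = 6 − 5 = 1, and the invariant factors of ∂_1 are all 1, so H_0 = Z.
  H_1: rank ker ∂_1 − rank ∂_2 = (12 − 5) − 6 = 1, and the invariant factors of ∂_2 are all 1, so H_1 = Z.
  H_2: rank ker ∂_2 − rank ∂_3 = (6 − 6) − 0 = 0, and there is no ∂_3, so H_2 = 0.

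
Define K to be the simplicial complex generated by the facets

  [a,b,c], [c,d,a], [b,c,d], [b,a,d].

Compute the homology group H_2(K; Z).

H_2 ≅ Z.

Order the vertices as a < b < c < d. Listing each simplex with vertices in this order, K has dimension 2 with simplices:

  0-simplices (4): a, b, c, d
  1-simplices (6): ab, ac, ad, bc, bd, cd
  2-simplices (4): abc, abd, acd, bcd

Hence C_0 ≅ Z^4, C_1 ≅ Z^6, C_2 ≅ Z^4.

Boundary ∂_1: C_1 → C_0 sends each edge [p,q] (with p < q) to q − p.
As a 4×6 matrix over Z this has rank 3, with invariant factors (1,1,1).

Boundary ∂_2: C_2 → C_1 acts by ∂[p,q,r] = [q,r] − [p,r] + [p,q]. For instance
  ∂abc = bc − ac + ab,
  ∂bcd = cd − bd + bc.
As a 6×4 matrix over Z this has rank 3, with invariant factors (1,1,1).

Reading off H_k = ker ∂_k / im ∂_{k+1}:

  H_2: rank ker ∂_2 − rank ∂_3 = (4 − 3) − 0 = 1, and there is no ∂_3, so H_2 = Z.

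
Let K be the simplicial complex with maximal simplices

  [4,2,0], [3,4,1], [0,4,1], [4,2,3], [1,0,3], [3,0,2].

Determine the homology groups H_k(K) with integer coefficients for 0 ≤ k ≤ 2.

H_0 ≅ Z,  H_1 = 0,  H_2 ≅ Z.

Fix the vertex order 0 < 1 < 2 < 3 < 4 and write every simplex with vertices in increasing order. Then dim K = 2 and the simplices of K are:

  0-simplices (5): [0], [1], [2], [3], [4]
  1-simplices (9): [0,1], [0,2], [0,3], [0,4], [1,3], [1,4], [2,3], [2,4], [3,4]
  2-simplices (6): [0,1,3], [0,1,4], [0,2,3], [0,2,4], [1,3,4], [2,3,4]

Hence C_0 ≅ Z^5, C_1 ≅ Z^9, C_2 ≅ Z^6.

∂_1: C_1 → C_0 is given by ∂[p,q] = [q] − [p]. For instance
  ∂[2,4] = [4] − [2].
As a 5×9 matrix over Z this has rank 4, with invariant factors (1,1,1,1).

The boundary map ∂_2: C_2 → C_1 maps a triangle to the signed sum of its edges. For instance
  ∂[1,3,4] = [3,4] − [1,4] + [1,3],
  ∂[0,1,3] = [1,3] − [0,3] + [0,1].
As a 9×6 matrix over Z this has rank 5, with invariant factors (1,1,1,1,1).

Now H_k = ker ∂_k / im ∂_{k+1}, so:

  H_0: rank C_0 − rank ∂_1 = 5 − 4 = 1, and the invariant factors of ∂_1 are all 1, so H_0 = Z.
  H_1: rank ker ∂_1 − rank ∂_2 = (9 − 4) − 5 = 0, and the invariant factors of ∂_2 are all 1, so H_1 = 0.
  H_2: rank ker ∂_2 − rank ∂_3 = (6 − 5) − 0 = 1, and there is no ∂_3, so H_2 = Z.

As a check, the Euler characteristic is 5 − 9 + 6 = 2, which agrees with 1 − 0 + 1 = 2.
(K is a triangulation of the 2-sphere S^2.)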